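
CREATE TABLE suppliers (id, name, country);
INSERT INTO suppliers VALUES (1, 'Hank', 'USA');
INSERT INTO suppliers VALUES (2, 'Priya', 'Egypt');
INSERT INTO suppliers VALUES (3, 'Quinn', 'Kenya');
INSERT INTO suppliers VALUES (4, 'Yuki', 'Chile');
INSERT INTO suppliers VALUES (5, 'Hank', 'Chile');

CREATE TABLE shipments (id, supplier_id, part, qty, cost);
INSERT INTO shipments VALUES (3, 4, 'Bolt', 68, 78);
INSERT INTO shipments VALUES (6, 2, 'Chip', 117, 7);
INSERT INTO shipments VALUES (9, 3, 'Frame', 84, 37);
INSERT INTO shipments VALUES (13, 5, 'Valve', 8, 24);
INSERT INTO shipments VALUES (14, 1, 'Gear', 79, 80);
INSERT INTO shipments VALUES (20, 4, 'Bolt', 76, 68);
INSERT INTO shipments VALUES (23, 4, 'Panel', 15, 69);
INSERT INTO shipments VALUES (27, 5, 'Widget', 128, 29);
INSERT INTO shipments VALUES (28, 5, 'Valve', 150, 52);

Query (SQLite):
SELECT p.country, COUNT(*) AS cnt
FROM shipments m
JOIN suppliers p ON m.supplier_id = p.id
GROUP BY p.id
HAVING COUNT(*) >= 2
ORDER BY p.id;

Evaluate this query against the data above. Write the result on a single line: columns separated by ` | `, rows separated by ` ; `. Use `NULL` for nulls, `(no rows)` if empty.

Join each shipments row to its suppliers via supplier_id.
Group joined rows by suppliers.id; compute COUNT(*) per group.
HAVING: keep groups with count ≥ 2.
  1: ids {14} → COUNT(*)=1
  2: ids {6} → COUNT(*)=1
  3: ids {9} → COUNT(*)=1
  4: ids {3, 20, 23} → COUNT(*)=3
  5: ids {13, 27, 28} → COUNT(*)=3

Chile | 3 ; Chile | 3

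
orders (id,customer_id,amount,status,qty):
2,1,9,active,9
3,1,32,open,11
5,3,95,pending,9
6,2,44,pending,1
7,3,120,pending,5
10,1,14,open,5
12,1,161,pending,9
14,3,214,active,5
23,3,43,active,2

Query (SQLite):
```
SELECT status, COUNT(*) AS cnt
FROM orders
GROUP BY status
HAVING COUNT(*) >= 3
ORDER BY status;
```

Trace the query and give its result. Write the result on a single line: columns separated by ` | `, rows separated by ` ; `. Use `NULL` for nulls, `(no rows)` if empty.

Partition orders by status; compute COUNT(*) within each group.
HAVING: keep groups with count ≥ 3.
  active: ids {2, 14, 23} → COUNT(*)=3
  open: ids {3, 10} → COUNT(*)=2
  pending: ids {5, 6, 7, 12} → COUNT(*)=4

active | 3 ; pending | 4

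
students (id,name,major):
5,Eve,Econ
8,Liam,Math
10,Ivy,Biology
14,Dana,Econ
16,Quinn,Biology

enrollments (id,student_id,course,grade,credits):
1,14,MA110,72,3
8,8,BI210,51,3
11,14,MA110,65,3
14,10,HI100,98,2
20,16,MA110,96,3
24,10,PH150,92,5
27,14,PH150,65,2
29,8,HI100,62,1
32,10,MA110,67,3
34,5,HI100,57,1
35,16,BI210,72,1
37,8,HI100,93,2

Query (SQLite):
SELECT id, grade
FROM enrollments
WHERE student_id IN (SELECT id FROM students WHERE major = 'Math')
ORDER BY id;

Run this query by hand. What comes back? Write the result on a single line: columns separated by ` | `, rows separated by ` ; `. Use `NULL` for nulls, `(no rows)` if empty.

8 | 51 ; 29 | 62 ; 37 | 93

Inner query: students.id where major = 'Math'.
Outer: keep enrollments rows whose student_id is in that set.
Inner query → {8}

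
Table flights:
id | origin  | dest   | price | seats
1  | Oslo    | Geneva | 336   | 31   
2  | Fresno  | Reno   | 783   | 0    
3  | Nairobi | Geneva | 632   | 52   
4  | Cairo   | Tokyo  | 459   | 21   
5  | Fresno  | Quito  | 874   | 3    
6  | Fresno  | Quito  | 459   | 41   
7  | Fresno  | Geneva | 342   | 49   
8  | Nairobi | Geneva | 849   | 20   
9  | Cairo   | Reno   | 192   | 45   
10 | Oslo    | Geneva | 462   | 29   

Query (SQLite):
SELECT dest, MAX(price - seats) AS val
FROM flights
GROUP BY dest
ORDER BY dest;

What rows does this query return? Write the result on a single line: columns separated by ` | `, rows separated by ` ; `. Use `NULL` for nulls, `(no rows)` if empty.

Geneva | 829 ; Quito | 871 ; Reno | 783 ; Tokyo | 438

For each row compute price - seats.
Group by dest; take MAX of the expression per group.
  Geneva: ids {1, 3, 7, 8, 10} → MAX(price - seats)=829
  Quito: ids {5, 6} → MAX(price - seats)=871
  Reno: ids {2, 9} → MAX(price - seats)=783
  Tokyo: ids {4} → MAX(price - seats)=438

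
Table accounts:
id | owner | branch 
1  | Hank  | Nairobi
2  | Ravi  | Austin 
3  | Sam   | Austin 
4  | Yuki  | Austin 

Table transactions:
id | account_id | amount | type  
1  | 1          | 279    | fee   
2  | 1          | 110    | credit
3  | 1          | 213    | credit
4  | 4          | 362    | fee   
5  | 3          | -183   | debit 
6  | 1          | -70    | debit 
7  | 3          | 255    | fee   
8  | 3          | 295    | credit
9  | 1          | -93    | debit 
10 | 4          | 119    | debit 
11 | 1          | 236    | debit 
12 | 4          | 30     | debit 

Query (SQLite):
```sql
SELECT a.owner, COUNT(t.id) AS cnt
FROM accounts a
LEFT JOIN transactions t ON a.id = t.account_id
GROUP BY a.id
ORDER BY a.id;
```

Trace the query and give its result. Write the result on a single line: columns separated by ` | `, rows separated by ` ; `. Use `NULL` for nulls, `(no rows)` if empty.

LEFT JOIN keeps every accounts row; unmatched ones get NULL for transactions columns.
Group by accounts.id and compute COUNT(t.id). COUNT(col) of an all-NULL group is 0.
  1: ids {1, 2, 3, 6, 9, 11} → COUNT(t.id)=6
  2: ids {—} → COUNT(t.id)=0
  3: ids {5, 7, 8} → COUNT(t.id)=3
  4: ids {4, 10, 12} → COUNT(t.id)=3

Hank | 6 ; Ravi | 0 ; Sam | 3 ; Yuki | 3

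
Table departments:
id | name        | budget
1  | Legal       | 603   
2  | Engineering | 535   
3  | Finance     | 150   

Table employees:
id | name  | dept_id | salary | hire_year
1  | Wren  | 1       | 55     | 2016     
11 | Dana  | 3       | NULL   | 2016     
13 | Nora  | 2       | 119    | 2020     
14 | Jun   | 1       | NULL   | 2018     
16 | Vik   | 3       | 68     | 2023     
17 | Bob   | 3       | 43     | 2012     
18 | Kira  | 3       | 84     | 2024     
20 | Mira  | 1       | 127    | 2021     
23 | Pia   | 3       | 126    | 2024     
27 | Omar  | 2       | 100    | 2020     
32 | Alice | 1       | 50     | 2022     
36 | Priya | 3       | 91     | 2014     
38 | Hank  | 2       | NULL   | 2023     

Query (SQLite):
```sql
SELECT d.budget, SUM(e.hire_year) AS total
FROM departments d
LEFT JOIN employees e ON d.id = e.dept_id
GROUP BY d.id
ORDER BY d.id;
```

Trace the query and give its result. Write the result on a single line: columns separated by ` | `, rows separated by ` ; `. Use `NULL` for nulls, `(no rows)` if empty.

603 | 8077 ; 535 | 6063 ; 150 | 12113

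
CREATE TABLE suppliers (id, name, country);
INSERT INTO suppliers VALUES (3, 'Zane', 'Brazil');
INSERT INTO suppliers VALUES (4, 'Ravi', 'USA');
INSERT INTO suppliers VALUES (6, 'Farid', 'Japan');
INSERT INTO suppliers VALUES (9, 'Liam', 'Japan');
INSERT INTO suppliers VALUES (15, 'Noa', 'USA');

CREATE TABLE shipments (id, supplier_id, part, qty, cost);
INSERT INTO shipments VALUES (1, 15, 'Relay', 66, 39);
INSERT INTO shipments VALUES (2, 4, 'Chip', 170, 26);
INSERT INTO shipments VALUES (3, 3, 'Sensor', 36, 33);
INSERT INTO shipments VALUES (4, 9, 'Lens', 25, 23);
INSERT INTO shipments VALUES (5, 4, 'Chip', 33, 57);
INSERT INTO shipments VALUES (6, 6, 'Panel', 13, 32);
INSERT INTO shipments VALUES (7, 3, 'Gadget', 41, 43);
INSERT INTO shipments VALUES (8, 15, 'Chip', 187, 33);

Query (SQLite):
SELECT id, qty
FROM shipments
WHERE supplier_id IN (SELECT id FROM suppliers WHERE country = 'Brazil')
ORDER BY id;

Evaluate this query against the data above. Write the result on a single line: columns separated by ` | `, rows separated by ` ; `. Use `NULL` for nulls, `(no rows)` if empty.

3 | 36 ; 7 | 41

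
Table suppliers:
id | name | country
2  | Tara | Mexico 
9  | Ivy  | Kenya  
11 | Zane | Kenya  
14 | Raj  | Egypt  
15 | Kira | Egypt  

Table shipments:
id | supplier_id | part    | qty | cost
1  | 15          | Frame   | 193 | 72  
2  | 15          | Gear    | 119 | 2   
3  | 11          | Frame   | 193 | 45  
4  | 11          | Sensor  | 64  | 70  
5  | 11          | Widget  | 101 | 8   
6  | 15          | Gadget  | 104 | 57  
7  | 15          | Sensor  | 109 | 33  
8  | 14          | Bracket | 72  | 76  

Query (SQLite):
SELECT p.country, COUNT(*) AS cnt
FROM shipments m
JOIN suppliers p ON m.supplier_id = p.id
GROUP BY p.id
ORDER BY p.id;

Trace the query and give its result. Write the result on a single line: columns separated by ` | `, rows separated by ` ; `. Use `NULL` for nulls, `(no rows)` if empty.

Kenya | 3 ; Egypt | 1 ; Egypt | 4

Join each shipments row to its suppliers via supplier_id.
Group joined rows by suppliers.id; compute COUNT(*) per group.
  11: ids {3, 4, 5} → COUNT(*)=3
  14: ids {8} → COUNT(*)=1
  15: ids {1, 2, 6, 7} → COUNT(*)=4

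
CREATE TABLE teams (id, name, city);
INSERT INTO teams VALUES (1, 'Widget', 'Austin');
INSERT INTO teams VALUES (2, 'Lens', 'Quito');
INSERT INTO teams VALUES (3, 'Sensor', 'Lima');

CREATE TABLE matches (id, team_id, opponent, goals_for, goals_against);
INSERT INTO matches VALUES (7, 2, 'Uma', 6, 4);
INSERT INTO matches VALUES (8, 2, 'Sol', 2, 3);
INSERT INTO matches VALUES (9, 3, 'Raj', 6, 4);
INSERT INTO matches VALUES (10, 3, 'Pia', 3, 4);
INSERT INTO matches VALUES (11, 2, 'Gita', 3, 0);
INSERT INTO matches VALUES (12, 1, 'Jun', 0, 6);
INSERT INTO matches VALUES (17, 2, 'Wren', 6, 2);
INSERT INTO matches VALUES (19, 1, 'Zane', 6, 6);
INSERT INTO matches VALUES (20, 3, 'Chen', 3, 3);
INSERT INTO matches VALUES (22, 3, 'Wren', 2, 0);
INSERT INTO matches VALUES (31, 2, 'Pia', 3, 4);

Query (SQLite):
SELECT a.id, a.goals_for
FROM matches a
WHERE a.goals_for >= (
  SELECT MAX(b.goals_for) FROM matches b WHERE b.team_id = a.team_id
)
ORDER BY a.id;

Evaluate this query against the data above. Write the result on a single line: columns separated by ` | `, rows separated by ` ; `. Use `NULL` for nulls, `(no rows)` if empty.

7 | 6 ; 9 | 6 ; 17 | 6 ; 19 | 6

For each matches row a, compute MAX(goals_for) over rows sharing a.team_id.
Keep row a if a.goals_for >= that per-group MAX.
  team_id=1: MAX(goals_for) = 6
  team_id=2: MAX(goals_for) = 6
  team_id=3: MAX(goals_for) = 6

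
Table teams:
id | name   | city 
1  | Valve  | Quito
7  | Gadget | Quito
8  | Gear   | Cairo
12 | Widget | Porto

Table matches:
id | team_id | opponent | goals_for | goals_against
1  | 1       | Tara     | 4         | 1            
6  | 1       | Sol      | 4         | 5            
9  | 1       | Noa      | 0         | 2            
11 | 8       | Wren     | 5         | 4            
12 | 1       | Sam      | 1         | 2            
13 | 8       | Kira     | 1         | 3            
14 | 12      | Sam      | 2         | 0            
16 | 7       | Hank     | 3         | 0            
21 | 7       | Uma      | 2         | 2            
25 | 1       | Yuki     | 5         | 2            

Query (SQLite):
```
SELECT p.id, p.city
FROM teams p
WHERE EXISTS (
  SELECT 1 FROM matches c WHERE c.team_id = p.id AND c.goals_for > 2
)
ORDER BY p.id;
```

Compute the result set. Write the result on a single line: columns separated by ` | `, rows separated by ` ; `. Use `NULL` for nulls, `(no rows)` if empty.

1 | Quito ; 7 | Quito ; 8 | Cairo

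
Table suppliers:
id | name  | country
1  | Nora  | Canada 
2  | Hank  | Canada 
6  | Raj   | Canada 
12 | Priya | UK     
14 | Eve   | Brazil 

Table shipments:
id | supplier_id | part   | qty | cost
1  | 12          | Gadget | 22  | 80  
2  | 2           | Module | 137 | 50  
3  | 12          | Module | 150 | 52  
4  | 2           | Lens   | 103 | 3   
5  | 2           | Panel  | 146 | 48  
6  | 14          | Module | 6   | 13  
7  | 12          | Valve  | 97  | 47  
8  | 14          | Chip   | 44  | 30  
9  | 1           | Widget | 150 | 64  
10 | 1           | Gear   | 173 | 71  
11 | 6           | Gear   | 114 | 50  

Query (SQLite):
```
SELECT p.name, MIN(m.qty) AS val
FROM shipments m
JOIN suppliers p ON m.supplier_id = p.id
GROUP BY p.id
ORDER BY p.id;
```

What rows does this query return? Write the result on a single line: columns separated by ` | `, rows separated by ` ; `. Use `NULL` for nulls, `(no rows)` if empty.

Join each shipments row to its suppliers via supplier_id.
Group joined rows by suppliers.id; compute MIN(m.qty) per group.
  1: ids {9, 10} → MIN(m.qty)=150
  2: ids {2, 4, 5} → MIN(m.qty)=103
  6: ids {11} → MIN(m.qty)=114
  12: ids {1, 3, 7} → MIN(m.qty)=22
  14: ids {6, 8} → MIN(m.qty)=6

Nora | 150 ; Hank | 103 ; Raj | 114 ; Priya | 22 ; Eve | 6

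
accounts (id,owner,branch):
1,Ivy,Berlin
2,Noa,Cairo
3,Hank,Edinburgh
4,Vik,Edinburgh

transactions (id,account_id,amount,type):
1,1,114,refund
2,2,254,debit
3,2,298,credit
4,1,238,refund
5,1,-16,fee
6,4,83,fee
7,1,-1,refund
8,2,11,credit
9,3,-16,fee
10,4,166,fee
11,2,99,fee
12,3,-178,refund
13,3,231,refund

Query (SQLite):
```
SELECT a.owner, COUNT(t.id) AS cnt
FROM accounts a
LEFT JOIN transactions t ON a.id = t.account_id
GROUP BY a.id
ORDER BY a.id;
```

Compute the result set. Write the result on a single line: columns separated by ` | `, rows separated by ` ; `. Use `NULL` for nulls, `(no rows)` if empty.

Ivy | 4 ; Noa | 4 ; Hank | 3 ; Vik | 2

LEFT JOIN keeps every accounts row; unmatched ones get NULL for transactions columns.
Group by accounts.id and compute COUNT(t.id). COUNT(col) of an all-NULL group is 0.
  1: ids {1, 4, 5, 7} → COUNT(t.id)=4
  2: ids {2, 3, 8, 11} → COUNT(t.id)=4
  3: ids {9, 12, 13} → COUNT(t.id)=3
  4: ids {6, 10} → COUNT(t.id)=2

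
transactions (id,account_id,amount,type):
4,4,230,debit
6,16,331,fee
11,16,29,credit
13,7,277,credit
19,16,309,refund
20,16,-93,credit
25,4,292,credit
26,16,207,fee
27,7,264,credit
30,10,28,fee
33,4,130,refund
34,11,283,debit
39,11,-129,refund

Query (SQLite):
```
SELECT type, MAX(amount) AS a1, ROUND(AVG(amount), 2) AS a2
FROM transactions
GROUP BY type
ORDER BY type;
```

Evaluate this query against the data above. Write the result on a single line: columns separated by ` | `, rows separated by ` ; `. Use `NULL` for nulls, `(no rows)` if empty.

Group transactions by type.
Per group compute: MAX(amount), ROUND(AVG(amount), 2).
  credit: ids {11, 13, 20, 25, 27} → MAX(amount)=292, ROUND(AVG(amount), 2)=153.8
  debit: ids {4, 34} → MAX(amount)=283, ROUND(AVG(amount), 2)=256.5
  fee: ids {6, 26, 30} → MAX(amount)=331, ROUND(AVG(amount), 2)=188.67
  refund: ids {19, 33, 39} → MAX(amount)=309, ROUND(AVG(amount), 2)=103.33

credit | 292 | 153.8 ; debit | 283 | 256.5 ; fee | 331 | 188.67 ; refund | 309 | 103.33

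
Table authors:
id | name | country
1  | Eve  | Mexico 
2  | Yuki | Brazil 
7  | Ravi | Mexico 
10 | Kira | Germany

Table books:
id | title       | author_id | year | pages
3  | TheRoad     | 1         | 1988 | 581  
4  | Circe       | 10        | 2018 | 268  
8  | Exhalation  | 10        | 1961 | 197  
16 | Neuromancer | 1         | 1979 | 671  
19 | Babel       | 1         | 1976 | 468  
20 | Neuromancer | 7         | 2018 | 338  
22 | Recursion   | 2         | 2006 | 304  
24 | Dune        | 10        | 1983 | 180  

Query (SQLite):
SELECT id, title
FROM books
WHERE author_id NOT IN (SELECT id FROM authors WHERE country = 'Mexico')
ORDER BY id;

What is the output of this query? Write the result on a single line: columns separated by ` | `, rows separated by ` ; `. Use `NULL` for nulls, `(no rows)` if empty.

Inner query: authors.id where country = 'Mexico'.
Outer: keep books rows whose author_id is not in that set.
Inner query → {1, 7}

4 | Circe ; 8 | Exhalation ; 22 | Recursion ; 24 | Dune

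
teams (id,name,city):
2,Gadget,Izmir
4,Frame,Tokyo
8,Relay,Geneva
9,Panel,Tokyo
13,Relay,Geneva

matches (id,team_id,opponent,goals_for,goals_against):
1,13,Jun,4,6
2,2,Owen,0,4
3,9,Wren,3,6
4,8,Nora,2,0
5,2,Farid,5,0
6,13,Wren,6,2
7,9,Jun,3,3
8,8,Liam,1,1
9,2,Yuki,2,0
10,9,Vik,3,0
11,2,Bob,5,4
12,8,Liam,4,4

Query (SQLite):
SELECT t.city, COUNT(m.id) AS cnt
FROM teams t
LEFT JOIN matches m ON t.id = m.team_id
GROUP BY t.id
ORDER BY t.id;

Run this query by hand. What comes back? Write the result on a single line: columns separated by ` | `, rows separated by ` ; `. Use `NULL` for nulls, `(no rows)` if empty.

Izmir | 4 ; Tokyo | 0 ; Geneva | 3 ; Tokyo | 3 ; Geneva | 2

LEFT JOIN keeps every teams row; unmatched ones get NULL for matches columns.
Group by teams.id and compute COUNT(m.id). COUNT(col) of an all-NULL group is 0.
  2: ids {2, 5, 9, 11} → COUNT(m.id)=4
  4: ids {—} → COUNT(m.id)=0
  8: ids {4, 8, 12} → COUNT(m.id)=3
  9: ids {3, 7, 10} → COUNT(m.id)=3
  13: ids {1, 6} → COUNT(m.id)=2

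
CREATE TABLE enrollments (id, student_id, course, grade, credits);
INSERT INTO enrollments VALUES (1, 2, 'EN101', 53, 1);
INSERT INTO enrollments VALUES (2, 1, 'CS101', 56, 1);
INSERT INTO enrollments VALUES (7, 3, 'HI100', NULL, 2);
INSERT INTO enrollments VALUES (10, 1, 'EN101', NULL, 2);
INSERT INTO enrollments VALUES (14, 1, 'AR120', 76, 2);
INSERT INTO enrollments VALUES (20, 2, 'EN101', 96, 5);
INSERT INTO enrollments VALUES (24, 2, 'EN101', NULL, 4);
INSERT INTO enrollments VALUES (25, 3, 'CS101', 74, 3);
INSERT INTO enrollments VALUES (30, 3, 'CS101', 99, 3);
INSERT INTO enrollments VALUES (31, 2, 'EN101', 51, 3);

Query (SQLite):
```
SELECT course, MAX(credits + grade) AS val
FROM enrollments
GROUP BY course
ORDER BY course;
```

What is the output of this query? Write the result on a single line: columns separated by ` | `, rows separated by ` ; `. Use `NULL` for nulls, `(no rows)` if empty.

AR120 | 78 ; CS101 | 102 ; EN101 | 101 ; HI100 | NULL

For each row compute credits + grade.
Group by course; take MAX of the expression per group.
  AR120: ids {14} → MAX(credits + grade)=78
  CS101: ids {2, 25, 30} → MAX(credits + grade)=102
  EN101: ids {1, 10, 20, 24, 31} → MAX(credits + grade)=101
  HI100: ids {7} → MAX(credits + grade)=NULL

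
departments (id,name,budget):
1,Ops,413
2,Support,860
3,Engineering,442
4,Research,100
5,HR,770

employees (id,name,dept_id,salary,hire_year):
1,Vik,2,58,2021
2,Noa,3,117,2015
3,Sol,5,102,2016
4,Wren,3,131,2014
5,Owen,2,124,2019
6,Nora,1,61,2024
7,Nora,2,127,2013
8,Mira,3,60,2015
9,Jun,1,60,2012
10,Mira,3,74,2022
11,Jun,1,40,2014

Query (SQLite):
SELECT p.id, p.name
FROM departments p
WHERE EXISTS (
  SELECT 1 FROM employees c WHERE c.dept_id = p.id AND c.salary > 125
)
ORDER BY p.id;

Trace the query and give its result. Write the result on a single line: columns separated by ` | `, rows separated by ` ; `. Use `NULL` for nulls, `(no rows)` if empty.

2 | Support ; 3 | Engineering

For each departments row, check whether any employees with matching dept_id has salary > 125.
Keep rows where that is true.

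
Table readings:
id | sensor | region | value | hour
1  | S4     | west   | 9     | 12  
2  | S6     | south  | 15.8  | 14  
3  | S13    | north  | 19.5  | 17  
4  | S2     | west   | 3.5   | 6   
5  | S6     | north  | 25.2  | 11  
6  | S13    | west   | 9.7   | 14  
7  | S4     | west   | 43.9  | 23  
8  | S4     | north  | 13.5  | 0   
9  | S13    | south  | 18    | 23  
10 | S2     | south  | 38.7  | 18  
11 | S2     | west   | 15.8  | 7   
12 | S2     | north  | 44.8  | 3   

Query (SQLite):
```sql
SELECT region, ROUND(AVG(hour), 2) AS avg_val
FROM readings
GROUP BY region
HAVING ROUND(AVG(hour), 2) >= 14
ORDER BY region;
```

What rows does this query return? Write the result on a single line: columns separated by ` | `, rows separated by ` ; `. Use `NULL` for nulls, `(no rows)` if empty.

south | 18.33

Partition readings by region; compute ROUND(AVG(hour), 2) within each group.
HAVING: keep groups where ROUND(AVG(hour), 2) >= 14.
  north: ids {3, 5, 8, 12} → ROUND(AVG(hour), 2)=7.75
  south: ids {2, 9, 10} → ROUND(AVG(hour), 2)=18.33
  west: ids {1, 4, 6, 7, 11} → ROUND(AVG(hour), 2)=12.4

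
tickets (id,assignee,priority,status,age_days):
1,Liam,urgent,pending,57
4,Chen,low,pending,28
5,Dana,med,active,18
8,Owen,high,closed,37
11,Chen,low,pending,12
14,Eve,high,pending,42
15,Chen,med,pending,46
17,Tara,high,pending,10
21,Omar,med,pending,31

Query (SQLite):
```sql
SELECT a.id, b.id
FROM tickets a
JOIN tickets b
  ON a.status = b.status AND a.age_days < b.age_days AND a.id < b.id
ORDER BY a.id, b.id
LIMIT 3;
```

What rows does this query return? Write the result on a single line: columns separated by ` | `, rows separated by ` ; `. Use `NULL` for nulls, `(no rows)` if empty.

4 | 14 ; 4 | 15 ; 4 | 21

Pairs (a,b) with same status, a.age_days < b.age_days, a.id < b.id.
status groups: active:{5} closed:{8} pending:{1,4,11,14,15,17,21}
Ordered by (a.id, b.id); first 3.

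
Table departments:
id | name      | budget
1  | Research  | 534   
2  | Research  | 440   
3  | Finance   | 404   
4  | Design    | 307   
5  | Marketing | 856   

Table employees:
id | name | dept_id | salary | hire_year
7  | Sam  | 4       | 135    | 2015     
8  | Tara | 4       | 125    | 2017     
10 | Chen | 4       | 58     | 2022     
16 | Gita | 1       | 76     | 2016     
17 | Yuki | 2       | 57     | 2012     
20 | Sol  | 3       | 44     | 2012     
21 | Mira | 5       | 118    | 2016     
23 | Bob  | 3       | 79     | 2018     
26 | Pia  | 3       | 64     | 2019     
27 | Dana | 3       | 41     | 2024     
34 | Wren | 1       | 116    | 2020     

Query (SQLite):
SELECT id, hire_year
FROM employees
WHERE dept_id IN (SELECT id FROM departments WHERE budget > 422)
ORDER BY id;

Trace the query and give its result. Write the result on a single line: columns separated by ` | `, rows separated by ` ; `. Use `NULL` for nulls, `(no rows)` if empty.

16 | 2016 ; 17 | 2012 ; 21 | 2016 ; 34 | 2020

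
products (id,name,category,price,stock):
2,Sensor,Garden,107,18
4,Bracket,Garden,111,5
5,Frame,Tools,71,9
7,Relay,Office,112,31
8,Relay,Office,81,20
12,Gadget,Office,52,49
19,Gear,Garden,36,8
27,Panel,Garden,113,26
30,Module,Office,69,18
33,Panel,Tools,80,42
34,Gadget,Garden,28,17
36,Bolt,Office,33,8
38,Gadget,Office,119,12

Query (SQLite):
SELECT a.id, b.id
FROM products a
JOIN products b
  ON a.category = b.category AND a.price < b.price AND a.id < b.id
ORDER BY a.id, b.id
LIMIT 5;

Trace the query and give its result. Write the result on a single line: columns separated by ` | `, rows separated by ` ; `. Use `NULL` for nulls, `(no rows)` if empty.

2 | 4 ; 2 | 27 ; 4 | 27 ; 5 | 33 ; 7 | 38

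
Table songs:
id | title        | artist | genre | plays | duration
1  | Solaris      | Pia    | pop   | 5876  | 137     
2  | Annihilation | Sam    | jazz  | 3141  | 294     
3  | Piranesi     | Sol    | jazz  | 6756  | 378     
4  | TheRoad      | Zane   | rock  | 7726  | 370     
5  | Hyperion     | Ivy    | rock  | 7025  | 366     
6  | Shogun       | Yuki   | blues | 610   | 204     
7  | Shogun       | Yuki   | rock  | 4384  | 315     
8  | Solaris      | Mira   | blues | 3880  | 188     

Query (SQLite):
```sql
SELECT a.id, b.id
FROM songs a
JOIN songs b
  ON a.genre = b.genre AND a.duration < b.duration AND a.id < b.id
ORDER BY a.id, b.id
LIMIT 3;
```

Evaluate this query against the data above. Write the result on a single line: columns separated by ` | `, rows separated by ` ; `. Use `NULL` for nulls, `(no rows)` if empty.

2 | 3

Pairs (a,b) with same genre, a.duration < b.duration, a.id < b.id.
genre groups: blues:{6,8} jazz:{2,3} pop:{1} rock:{4,5,7}
Ordered by (a.id, b.id); first 3.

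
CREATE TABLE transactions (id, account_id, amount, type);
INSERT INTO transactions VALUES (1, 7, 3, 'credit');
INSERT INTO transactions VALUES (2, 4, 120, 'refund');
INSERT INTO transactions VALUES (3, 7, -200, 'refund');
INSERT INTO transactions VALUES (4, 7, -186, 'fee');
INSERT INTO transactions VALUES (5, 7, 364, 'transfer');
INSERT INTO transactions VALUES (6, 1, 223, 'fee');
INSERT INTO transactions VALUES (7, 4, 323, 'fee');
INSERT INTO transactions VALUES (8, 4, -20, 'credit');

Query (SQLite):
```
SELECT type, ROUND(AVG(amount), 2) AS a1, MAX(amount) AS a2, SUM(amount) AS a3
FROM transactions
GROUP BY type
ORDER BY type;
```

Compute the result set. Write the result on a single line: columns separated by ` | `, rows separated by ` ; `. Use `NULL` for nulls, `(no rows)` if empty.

credit | -8.5 | 3 | -17 ; fee | 120 | 323 | 360 ; refund | -40 | 120 | -80 ; transfer | 364 | 364 | 364

Group transactions by type.
Per group compute: ROUND(AVG(amount), 2), MAX(amount), SUM(amount).
  credit: ids {1, 8} → ROUND(AVG(amount), 2)=-8.5, MAX(amount)=3, SUM(amount)=-17
  fee: ids {4, 6, 7} → ROUND(AVG(amount), 2)=120, MAX(amount)=323, SUM(amount)=360
  refund: ids {2, 3} → ROUND(AVG(amount), 2)=-40, MAX(amount)=120, SUM(amount)=-80
  transfer: ids {5} → ROUND(AVG(amount), 2)=364, MAX(amount)=364, SUM(amount)=364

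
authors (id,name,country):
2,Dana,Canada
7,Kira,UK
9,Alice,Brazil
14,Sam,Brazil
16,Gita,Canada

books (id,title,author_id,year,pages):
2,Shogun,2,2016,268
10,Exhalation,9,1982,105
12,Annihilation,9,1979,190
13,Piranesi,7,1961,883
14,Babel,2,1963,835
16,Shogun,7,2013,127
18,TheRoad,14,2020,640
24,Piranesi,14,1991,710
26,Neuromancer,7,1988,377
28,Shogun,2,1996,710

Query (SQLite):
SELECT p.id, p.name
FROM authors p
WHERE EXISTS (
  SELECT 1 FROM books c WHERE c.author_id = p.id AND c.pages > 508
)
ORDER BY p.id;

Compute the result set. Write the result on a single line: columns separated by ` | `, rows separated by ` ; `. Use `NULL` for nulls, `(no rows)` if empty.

For each authors row, check whether any books with matching author_id has pages > 508.
Keep rows where that is true.

2 | Dana ; 7 | Kira ; 14 | Sam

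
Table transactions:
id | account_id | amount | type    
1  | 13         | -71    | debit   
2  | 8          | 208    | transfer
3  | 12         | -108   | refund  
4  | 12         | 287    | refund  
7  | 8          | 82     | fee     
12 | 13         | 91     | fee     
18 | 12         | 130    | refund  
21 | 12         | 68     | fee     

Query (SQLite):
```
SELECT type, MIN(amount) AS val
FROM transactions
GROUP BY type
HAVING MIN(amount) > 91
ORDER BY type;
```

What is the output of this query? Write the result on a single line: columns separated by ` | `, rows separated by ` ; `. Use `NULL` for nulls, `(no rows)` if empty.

transfer | 208

Partition transactions by type; compute MIN(amount) within each group.
HAVING: keep groups where MIN(amount) > 91.
  debit: ids {1} → MIN(amount)=-71
  fee: ids {7, 12, 21} → MIN(amount)=68
  refund: ids {3, 4, 18} → MIN(amount)=-108
  transfer: ids {2} → MIN(amount)=208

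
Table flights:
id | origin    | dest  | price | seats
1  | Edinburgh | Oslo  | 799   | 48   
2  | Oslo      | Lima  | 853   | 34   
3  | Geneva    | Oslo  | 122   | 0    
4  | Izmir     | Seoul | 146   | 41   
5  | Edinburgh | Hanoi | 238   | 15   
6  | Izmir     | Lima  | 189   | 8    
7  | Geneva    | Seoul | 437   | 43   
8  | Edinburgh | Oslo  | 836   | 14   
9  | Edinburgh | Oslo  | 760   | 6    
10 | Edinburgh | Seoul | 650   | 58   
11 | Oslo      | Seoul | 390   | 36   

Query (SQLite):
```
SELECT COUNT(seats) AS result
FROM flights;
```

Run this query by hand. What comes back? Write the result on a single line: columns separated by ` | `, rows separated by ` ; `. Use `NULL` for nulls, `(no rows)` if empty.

11

All seats values: [48, 34, 0, 41, 15, 8, 43, 14, 6, 58, 36].
COUNT(seats) counts non-NULL values → 11.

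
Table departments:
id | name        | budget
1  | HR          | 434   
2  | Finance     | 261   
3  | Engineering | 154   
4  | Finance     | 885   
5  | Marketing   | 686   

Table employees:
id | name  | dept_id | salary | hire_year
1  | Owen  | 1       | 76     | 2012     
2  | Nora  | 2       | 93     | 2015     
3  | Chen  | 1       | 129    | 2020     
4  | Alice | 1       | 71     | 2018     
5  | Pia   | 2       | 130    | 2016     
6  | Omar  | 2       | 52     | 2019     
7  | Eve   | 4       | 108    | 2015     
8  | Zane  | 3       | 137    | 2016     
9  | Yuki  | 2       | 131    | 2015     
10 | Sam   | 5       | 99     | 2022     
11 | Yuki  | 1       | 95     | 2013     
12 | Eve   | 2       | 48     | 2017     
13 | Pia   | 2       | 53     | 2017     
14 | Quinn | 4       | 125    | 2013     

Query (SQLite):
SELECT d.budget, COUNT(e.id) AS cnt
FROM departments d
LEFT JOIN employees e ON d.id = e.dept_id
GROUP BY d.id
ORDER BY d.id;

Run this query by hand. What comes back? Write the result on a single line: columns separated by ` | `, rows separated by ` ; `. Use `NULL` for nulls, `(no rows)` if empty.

LEFT JOIN keeps every departments row; unmatched ones get NULL for employees columns.
Group by departments.id and compute COUNT(e.id). COUNT(col) of an all-NULL group is 0.
  1: ids {1, 3, 4, 11} → COUNT(e.id)=4
  2: ids {2, 5, 6, 9, 12, 13} → COUNT(e.id)=6
  3: ids {8} → COUNT(e.id)=1
  4: ids {7, 14} → COUNT(e.id)=2
  5: ids {10} → COUNT(e.id)=1

434 | 4 ; 261 | 6 ; 154 | 1 ; 885 | 2 ; 686 | 1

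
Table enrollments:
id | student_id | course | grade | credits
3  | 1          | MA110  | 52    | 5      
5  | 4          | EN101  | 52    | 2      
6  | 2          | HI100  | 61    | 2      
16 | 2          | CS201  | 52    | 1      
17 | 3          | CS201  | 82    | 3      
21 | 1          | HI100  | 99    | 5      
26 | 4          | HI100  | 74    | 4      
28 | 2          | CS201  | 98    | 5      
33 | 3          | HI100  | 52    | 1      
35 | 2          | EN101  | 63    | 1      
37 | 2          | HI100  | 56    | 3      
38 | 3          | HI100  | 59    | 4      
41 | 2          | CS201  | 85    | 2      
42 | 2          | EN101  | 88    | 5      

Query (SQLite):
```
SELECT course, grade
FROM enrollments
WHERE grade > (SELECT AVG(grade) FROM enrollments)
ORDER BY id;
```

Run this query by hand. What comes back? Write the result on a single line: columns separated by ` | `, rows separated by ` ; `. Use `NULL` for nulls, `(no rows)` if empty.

CS201 | 82 ; HI100 | 99 ; HI100 | 74 ; CS201 | 98 ; CS201 | 85 ; EN101 | 88

Scalar subquery: AVG(grade) over all enrollments rows = 69.5.
Keep rows where grade > that value.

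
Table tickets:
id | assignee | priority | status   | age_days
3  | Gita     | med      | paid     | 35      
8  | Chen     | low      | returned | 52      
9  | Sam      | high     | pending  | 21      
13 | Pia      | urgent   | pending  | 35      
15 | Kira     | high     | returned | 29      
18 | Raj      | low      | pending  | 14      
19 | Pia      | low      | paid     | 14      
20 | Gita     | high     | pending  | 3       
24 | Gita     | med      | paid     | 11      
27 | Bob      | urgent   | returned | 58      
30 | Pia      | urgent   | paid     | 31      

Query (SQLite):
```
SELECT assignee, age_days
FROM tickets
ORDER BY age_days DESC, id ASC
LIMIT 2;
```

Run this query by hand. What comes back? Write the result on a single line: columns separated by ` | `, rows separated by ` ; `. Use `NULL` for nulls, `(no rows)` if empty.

Bob | 58 ; Chen | 52

Sort by age_days desc, tiebreak id asc: (58, id=27), (52, id=8), (35, id=3), (35, id=13), (31, id=30) …. Take first 2.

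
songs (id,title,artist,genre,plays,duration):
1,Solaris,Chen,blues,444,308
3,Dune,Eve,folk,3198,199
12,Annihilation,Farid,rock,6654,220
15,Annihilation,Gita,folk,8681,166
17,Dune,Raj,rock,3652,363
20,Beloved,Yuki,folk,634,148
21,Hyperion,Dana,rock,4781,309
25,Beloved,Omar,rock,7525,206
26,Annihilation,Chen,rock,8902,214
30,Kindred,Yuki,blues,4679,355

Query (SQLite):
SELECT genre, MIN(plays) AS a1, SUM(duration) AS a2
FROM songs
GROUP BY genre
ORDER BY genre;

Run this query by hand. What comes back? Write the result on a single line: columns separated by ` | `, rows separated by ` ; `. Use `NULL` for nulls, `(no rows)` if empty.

Group songs by genre.
Per group compute: MIN(plays), SUM(duration).
  blues: ids {1, 30} → MIN(plays)=444, SUM(duration)=663
  folk: ids {3, 15, 20} → MIN(plays)=634, SUM(duration)=513
  rock: ids {12, 17, 21, 25, 26} → MIN(plays)=3652, SUM(duration)=1312

blues | 444 | 663 ; folk | 634 | 513 ; rock | 3652 | 1312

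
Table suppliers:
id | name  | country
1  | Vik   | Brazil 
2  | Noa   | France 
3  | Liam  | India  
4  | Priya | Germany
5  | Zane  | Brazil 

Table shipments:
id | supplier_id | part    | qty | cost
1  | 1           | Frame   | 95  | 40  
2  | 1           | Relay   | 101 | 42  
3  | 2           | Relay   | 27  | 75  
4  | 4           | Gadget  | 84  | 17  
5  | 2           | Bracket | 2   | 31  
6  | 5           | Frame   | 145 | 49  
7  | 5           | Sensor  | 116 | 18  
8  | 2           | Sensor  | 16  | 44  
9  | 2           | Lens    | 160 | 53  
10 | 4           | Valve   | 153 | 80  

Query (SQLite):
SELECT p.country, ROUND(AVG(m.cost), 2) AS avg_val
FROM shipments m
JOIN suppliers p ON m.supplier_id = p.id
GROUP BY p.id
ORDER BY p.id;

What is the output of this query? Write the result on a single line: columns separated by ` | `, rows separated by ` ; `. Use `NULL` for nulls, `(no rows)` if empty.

Brazil | 41 ; France | 50.75 ; Germany | 48.5 ; Brazil | 33.5

Join each shipments row to its suppliers via supplier_id.
Group joined rows by suppliers.id; compute ROUND(AVG(m.cost), 2) per group.
  1: ids {1, 2} → ROUND(AVG(m.cost), 2)=41
  2: ids {3, 5, 8, 9} → ROUND(AVG(m.cost), 2)=50.75
  4: ids {4, 10} → ROUND(AVG(m.cost), 2)=48.5
  5: ids {6, 7} → ROUND(AVG(m.cost), 2)=33.5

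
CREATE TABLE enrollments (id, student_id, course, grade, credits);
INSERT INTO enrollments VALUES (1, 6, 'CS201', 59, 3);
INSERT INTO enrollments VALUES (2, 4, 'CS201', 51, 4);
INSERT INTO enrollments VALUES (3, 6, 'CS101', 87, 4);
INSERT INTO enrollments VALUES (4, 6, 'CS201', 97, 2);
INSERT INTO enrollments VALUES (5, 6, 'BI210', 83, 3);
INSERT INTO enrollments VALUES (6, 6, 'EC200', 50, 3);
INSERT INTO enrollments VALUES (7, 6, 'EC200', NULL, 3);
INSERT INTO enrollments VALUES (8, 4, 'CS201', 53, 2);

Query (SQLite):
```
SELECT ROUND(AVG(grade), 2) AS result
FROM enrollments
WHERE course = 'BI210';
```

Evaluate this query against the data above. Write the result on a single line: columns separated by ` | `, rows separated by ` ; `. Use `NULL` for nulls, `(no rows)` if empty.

83

Rows where course='BI210' → grade values: [83].
AVG = 83 / 1 (rounded to 2 dp).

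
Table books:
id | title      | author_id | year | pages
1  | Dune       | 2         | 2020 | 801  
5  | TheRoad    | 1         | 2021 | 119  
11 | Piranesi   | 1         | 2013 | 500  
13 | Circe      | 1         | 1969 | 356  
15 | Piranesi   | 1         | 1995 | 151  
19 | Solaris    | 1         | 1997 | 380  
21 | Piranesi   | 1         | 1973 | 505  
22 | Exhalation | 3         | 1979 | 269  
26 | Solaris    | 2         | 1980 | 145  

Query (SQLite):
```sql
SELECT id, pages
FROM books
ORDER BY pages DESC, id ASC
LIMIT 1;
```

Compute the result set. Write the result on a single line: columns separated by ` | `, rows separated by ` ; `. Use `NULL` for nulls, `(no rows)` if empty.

1 | 801

Sort by pages desc, tiebreak id asc: (801, id=1), (505, id=21), (500, id=11), (380, id=19) …. Take first 1.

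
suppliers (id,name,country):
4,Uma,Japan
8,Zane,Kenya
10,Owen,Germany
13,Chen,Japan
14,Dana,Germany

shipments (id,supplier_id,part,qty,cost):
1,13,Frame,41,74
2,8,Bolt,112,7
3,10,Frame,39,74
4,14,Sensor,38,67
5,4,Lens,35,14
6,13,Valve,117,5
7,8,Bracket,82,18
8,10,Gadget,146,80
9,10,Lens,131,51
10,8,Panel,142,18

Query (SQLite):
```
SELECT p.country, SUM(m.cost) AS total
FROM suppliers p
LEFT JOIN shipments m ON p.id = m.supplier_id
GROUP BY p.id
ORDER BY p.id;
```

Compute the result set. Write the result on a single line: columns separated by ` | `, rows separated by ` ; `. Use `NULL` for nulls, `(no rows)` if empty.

LEFT JOIN keeps every suppliers row; unmatched ones get NULL for shipments columns.
Group by suppliers.id and compute SUM(m.cost). SUM over an all-NULL group is NULL.
  4: ids {5} → SUM(m.cost)=14
  8: ids {2, 7, 10} → SUM(m.cost)=43
  10: ids {3, 8, 9} → SUM(m.cost)=205
  13: ids {1, 6} → SUM(m.cost)=79
  14: ids {4} → SUM(m.cost)=67

Japan | 14 ; Kenya | 43 ; Germany | 205 ; Japan | 79 ; Germany | 67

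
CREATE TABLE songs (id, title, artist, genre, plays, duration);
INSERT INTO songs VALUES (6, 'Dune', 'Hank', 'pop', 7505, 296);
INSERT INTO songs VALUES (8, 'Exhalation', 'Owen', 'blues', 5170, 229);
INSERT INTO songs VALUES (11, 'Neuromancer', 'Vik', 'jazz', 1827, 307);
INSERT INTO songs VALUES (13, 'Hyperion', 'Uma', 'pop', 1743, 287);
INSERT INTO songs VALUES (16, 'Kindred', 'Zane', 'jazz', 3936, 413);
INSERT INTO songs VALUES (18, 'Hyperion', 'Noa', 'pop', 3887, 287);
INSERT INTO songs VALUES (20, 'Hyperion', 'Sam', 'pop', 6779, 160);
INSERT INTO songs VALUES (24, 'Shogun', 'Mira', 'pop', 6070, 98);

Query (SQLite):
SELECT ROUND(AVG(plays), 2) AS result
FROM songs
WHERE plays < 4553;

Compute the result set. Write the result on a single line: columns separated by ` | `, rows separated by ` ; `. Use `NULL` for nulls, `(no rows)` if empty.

2848.25

Rows where plays < 4553 → plays values: [1827, 1743, 3936, 3887].
AVG = 11393 / 4 (rounded to 2 dp).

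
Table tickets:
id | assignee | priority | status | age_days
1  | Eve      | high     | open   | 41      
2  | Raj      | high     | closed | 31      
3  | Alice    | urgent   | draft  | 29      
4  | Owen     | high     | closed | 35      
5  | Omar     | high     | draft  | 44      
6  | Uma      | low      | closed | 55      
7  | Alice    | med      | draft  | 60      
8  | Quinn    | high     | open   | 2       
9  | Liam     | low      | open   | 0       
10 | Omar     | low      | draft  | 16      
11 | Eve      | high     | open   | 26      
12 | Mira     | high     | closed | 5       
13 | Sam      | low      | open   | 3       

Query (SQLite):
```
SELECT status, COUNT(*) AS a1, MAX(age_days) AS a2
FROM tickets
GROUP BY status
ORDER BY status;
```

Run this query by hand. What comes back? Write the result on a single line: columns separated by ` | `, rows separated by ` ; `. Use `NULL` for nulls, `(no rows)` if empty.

closed | 4 | 55 ; draft | 4 | 60 ; open | 5 | 41

Group tickets by status.
Per group compute: COUNT(*), MAX(age_days).
  closed: ids {2, 4, 6, 12} → COUNT(*)=4, MAX(age_days)=55
  draft: ids {3, 5, 7, 10} → COUNT(*)=4, MAX(age_days)=60
  open: ids {1, 8, 9, 11, 13} → COUNT(*)=5, MAX(age_days)=41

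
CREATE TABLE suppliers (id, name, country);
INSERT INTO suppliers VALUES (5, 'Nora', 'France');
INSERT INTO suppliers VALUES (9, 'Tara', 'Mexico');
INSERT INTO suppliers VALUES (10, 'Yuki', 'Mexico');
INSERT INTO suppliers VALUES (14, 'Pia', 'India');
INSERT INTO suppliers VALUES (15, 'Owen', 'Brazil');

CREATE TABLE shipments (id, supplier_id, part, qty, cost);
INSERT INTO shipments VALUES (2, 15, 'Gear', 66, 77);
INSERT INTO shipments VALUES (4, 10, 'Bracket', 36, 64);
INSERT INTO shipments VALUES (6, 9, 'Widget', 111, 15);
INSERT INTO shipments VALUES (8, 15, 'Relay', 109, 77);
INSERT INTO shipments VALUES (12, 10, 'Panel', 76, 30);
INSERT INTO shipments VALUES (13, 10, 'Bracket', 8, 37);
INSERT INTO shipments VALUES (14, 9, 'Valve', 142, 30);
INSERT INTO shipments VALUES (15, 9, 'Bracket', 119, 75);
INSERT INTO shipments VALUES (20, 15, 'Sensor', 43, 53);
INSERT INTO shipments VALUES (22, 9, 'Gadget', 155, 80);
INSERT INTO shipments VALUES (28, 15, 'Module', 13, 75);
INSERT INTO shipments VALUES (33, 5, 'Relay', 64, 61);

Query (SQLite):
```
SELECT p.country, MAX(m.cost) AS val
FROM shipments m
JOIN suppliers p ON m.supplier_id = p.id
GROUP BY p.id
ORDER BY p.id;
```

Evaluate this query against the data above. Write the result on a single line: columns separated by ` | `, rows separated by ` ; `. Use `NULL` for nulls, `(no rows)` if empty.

France | 61 ; Mexico | 80 ; Mexico | 64 ; Brazil | 77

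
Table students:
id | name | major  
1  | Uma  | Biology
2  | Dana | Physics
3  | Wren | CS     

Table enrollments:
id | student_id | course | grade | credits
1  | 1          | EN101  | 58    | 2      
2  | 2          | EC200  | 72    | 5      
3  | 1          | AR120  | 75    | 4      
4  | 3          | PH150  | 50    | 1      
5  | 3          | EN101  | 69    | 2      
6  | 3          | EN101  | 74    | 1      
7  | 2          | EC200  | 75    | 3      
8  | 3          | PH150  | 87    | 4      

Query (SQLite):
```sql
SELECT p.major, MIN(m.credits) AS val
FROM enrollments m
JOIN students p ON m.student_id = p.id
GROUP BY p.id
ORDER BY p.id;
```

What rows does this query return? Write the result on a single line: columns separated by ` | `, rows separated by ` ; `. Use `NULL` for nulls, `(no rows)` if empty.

Join each enrollments row to its students via student_id.
Group joined rows by students.id; compute MIN(m.credits) per group.
  1: ids {1, 3} → MIN(m.credits)=2
  2: ids {2, 7} → MIN(m.credits)=3
  3: ids {4, 5, 6, 8} → MIN(m.credits)=1

Biology | 2 ; Physics | 3 ; CS | 1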